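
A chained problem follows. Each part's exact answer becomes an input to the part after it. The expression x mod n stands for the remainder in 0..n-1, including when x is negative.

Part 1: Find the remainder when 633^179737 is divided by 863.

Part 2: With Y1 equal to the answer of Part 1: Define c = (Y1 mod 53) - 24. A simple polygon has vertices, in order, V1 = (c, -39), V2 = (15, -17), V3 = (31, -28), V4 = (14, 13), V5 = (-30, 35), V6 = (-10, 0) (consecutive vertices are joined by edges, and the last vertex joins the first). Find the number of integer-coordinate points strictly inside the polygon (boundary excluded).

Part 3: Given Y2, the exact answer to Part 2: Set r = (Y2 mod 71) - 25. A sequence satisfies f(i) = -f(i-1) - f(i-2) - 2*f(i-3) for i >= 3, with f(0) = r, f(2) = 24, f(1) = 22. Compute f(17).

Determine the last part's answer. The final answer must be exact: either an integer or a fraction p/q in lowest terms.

Part 1: squarings mod 863: 633^1=633, 633^2=257, 633^4=461, 633^8=223, 633^16=538, 633^32=339, 633^64=142, 633^128=315, 633^256=843, 633^512=400, 633^1024=345, 633^2048=794, 633^4096=446, 633^8192=426, 633^16384=246, 633^32768=106, 633^65536=17, 633^131072=289; 633^179737 = 633^1 * 633^8 * 633^16 * 633^512 * 633^1024 * 633^2048 * 633^4096 * 633^8192 * 633^32768 * 633^131072 = 510 (mod 863); answer 510
Part 2: Y1 = 510; c = 9; cross terms: (9*-17 - 15*-39)=432, (15*-28 - 31*-17)=107, (31*13 - 14*-28)=795, (14*35 - -30*13)=880, (-30*0 - -10*35)=350, (-10*-39 - 9*0)=390; twice the area = |2954| = 2954; area = 1477; boundary points = 2 + 1 + 1 + 22 + 5 + 1 = 32; strictly interior points = area - boundary/2 + 1 = 1462; answer 1462
Part 3: Y2 = 1462; r = 17; f(3) = -1*(24) - 1*(22) - 2*(17) = -80; iterating: f(3)=-80, f(4)=12, f(5)=20, f(6)=128, f(7)=-172, f(8)=4, f(9)=-88, f(10)=428, f(11)=-348, f(12)=96, f(13)=-604, f(14)=1204, f(15)=-792, f(16)=796, f(17)=-2412; answer -2412

-2412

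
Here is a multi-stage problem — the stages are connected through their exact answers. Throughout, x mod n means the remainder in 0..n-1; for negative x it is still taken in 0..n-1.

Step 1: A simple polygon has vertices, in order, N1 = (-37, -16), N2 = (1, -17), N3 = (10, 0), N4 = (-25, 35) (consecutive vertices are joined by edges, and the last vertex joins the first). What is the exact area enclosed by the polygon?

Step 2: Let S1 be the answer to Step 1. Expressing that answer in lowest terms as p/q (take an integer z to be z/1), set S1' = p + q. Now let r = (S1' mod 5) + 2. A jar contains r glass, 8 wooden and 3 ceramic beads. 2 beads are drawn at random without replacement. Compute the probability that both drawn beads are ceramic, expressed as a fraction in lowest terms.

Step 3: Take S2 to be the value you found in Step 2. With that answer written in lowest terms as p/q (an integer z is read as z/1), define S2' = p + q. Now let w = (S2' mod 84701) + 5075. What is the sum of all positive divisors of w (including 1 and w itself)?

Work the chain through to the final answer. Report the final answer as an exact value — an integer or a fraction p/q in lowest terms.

Step 1: cross terms: (-37*-17 - 1*-16)=645, (1*0 - 10*-17)=170, (10*35 - -25*0)=350, (-25*-16 - -37*35)=1695; twice the area = |2860| = 2860; area = 1430; answer 1430
Step 2: S1 = 1430; threaded value p + q = 1431; r = 3; total draws C(14,2) = 91; favorable C(3,2) = 3; P = 3/91; answer 3/91
Step 3: S2 = 3/91; threaded value p + q = 94; w = 5169; 5169 = 3 * 1723; sigma = (1 + 3) * (1 + 1723) = 4 * 1724 = 6896; answer 6896

6896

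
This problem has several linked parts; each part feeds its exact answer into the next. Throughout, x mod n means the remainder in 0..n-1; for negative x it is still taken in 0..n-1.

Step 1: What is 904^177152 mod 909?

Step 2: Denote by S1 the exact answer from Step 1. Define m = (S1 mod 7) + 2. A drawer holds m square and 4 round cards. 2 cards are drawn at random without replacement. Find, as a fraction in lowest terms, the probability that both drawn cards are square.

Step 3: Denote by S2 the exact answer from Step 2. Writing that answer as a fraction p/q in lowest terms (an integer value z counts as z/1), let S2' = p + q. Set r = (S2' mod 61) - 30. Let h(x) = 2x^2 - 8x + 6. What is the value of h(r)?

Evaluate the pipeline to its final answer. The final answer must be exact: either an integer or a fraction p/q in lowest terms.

1566

Step 1: squarings mod 909: 904^1=904, 904^2=25, 904^4=625, 904^8=664, 904^16=31, 904^32=52, 904^64=886, 904^128=529, 904^256=778, 904^512=799, 904^1024=283, 904^2048=97, 904^4096=319, 904^8192=862, 904^16384=391, 904^32768=169, 904^65536=382, 904^131072=484; 904^177152 = 904^1024 * 904^4096 * 904^8192 * 904^32768 * 904^131072 = 25 (mod 909); answer 25
Step 2: S1 = 25; m = 6; total draws C(10,2) = 45; favorable C(6,2) = 15; P = 1/3; answer 1/3
Step 3: S2 = 1/3; threaded value p + q = 4; r = -26; 2*(-26)^2 - 8*(-26)^1 + 6 = (1352) + (208) + (6) = 1566; answer 1566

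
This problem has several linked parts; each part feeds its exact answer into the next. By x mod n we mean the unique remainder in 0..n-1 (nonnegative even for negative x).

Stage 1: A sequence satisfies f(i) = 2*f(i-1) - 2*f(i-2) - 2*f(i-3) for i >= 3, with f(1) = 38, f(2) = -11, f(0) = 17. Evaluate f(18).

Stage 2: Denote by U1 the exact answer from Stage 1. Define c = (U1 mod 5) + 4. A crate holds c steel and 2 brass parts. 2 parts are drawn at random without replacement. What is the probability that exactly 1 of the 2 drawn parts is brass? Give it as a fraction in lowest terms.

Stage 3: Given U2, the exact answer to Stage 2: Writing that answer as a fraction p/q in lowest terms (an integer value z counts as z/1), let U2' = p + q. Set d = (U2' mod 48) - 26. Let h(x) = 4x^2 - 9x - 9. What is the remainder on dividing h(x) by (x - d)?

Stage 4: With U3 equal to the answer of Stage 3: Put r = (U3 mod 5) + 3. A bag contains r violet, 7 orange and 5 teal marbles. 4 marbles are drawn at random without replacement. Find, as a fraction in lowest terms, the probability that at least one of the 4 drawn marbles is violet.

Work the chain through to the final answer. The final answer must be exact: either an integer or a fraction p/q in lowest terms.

1127/1292

Stage 1: f(3) = 2*(-11) - 2*(38) - 2*(17) = -132; iterating: f(3)=-132, f(4)=-318, f(5)=-350, f(6)=200, f(7)=1736, f(8)=3772, f(9)=3672, f(10)=-3672, f(11)=-22232, f(12)=-44464, f(13)=-37120, f(14)=59152, f(15)=281472, f(16)=518880, f(17)=356512, f(18)=-887680; answer -887680
Stage 2: U1 = -887680; c = 4; total draws C(6,2) = 15; favorable C(2,1)*C(4,1) = 8; P = 8/15; answer 8/15
Stage 3: U2 = 8/15; threaded value p + q = 23; d = -3; remainder = value at the root: 4*(-3)^2 - 9*(-3)^1 - 9 = (36) + (27) + (-9) = 54; answer 54
Stage 4: U3 = 54; r = 7; total draws C(19,4) = 3876; complement C(12,4) = 495; favorable 3876 - 495 = 3381; P = 1127/1292; answer 1127/1292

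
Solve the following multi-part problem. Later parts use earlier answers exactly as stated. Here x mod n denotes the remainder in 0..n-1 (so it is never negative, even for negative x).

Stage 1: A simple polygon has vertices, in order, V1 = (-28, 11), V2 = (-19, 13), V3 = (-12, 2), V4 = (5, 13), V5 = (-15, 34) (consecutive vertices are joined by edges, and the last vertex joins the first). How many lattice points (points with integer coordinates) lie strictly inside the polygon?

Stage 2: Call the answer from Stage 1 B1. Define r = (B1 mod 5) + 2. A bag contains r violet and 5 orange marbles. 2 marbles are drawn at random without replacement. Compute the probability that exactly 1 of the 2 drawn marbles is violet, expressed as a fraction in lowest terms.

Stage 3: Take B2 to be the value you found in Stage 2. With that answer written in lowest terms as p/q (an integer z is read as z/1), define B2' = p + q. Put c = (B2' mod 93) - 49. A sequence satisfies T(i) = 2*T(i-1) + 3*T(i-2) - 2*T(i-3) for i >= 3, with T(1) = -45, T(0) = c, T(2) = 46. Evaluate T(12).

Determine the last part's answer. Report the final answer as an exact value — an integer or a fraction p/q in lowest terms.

888922

Stage 1: cross terms: (-28*13 - -19*11)=-155, (-19*2 - -12*13)=118, (-12*13 - 5*2)=-166, (5*34 - -15*13)=365, (-15*11 - -28*34)=787; twice the area = |949| = 949; area = 949/2; boundary points = 1 + 1 + 1 + 1 + 1 = 5; strictly interior points = area - boundary/2 + 1 = 473; answer 473
Stage 2: B1 = 473; r = 5; total draws C(10,2) = 45; favorable C(5,1)*C(5,1) = 25; P = 5/9; answer 5/9
Stage 3: B2 = 5/9; threaded value p + q = 14; c = -35; T(3) = 2*(46) + 3*(-45) - 2*(-35) = 27; iterating: T(3)=27, T(4)=282, T(5)=553, T(6)=1898, T(7)=4891, T(8)=14370, T(9)=39617, T(10)=112562, T(11)=315235, T(12)=888922; answer 888922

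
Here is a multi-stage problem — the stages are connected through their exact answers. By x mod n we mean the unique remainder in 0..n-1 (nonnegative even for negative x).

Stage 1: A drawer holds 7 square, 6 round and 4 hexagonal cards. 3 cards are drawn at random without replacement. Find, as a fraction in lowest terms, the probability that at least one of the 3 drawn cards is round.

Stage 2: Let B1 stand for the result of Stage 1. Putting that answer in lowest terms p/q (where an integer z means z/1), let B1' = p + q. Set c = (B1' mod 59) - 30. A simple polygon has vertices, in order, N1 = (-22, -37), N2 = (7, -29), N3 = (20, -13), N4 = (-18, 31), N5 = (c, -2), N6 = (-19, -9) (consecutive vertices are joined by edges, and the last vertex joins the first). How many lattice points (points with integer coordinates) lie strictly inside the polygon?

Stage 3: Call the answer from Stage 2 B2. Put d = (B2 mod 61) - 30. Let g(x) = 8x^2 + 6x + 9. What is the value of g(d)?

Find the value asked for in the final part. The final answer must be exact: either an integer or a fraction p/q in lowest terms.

63

Stage 1: total draws C(17,3) = 680; complement C(11,3) = 165; favorable 680 - 165 = 515; P = 103/136; answer 103/136
Stage 2: B1 = 103/136; threaded value p + q = 239; c = -27; cross terms: (-22*-29 - 7*-37)=897, (7*-13 - 20*-29)=489, (20*31 - -18*-13)=386, (-18*-2 - -27*31)=873, (-27*-9 - -19*-2)=205, (-19*-37 - -22*-9)=505; twice the area = |3355| = 3355; area = 3355/2; boundary points = 1 + 1 + 2 + 3 + 1 + 1 = 9; strictly interior points = area - boundary/2 + 1 = 1674; answer 1674
Stage 3: B2 = 1674; d = -3; 8*(-3)^2 + 6*(-3)^1 + 9 = (72) + (-18) + (9) = 63; answer 63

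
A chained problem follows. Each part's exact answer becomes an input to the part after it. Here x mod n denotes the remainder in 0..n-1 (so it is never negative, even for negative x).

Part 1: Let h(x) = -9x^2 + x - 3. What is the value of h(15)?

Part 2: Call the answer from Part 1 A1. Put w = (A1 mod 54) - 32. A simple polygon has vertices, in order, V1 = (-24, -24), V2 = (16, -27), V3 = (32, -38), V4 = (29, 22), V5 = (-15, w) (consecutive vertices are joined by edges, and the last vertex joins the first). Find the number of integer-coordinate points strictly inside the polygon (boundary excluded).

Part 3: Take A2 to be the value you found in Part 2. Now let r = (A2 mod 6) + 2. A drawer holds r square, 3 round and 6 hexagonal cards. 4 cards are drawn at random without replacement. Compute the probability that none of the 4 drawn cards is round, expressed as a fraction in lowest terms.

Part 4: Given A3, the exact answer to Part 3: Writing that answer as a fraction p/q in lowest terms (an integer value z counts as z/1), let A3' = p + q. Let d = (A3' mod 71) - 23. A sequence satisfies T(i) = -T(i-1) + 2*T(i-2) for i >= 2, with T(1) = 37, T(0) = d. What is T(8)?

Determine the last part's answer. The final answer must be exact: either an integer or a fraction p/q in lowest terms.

Part 1: -9*(15)^2 + 1*(15)^1 - 3 = (-2025) + (15) + (-3) = -2013; answer -2013
Part 2: A1 = -2013; w = 7; cross terms: (-24*-27 - 16*-24)=1032, (16*-38 - 32*-27)=256, (32*22 - 29*-38)=1806, (29*7 - -15*22)=533, (-15*-24 - -24*7)=528; twice the area = |4155| = 4155; area = 4155/2; boundary points = 1 + 1 + 3 + 1 + 1 = 7; strictly interior points = area - boundary/2 + 1 = 2075; answer 2075
Part 3: A2 = 2075; r = 7; total draws C(16,4) = 1820; favorable C(13,4) = 715; P = 11/28; answer 11/28
Part 4: A3 = 11/28; threaded value p + q = 39; d = 16; T(2) = -1*(37) + 2*(16) = -5; iterating: T(2)=-5, T(3)=79, T(4)=-89, T(5)=247, T(6)=-425, T(7)=919, T(8)=-1769; answer -1769

-1769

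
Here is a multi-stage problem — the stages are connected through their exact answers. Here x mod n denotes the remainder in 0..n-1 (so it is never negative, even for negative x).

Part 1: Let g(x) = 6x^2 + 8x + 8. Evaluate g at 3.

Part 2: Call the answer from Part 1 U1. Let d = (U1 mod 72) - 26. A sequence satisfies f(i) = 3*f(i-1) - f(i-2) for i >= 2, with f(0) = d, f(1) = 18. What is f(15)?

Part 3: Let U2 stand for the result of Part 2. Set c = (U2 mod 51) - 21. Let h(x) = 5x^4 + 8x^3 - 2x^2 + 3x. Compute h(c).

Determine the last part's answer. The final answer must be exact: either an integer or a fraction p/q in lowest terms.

26784

Part 1: 6*(3)^2 + 8*(3)^1 + 8 = (54) + (24) + (8) = 86; answer 86
Part 2: U1 = 86; d = -12; f(2) = 3*(18) - 1*(-12) = 66; iterating: f(2)=66, f(3)=180, f(4)=474, f(5)=1242, f(6)=3252, f(7)=8514, f(8)=22290, f(9)=58356, f(10)=152778, f(11)=399978, f(12)=1047156, f(13)=2741490, f(14)=7177314, f(15)=18790452; answer 18790452
Part 3: U2 = 18790452; c = -9; 5*(-9)^4 + 8*(-9)^3 - 2*(-9)^2 + 3*(-9)^1 = (32805) + (-5832) + (-162) + (-27) = 26784; answer 26784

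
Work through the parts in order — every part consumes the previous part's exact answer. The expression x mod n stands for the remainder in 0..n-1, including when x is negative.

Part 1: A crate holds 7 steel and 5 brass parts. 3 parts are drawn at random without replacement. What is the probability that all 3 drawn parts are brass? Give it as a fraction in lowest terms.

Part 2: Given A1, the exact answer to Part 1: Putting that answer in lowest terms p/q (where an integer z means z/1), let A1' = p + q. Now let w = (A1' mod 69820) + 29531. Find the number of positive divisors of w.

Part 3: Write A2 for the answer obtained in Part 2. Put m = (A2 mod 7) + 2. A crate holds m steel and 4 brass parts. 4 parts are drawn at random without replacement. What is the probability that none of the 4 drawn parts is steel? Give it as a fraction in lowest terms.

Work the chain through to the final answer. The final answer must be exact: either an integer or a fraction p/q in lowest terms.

Part 1: total draws C(12,3) = 220; favorable C(5,3) = 10; P = 1/22; answer 1/22
Part 2: A1 = 1/22; threaded value p + q = 23; w = 29554; 29554 = 2 * 7 * 2111; number of divisors = (1+1) * (1+1) * (1+1) = 8; answer 8
Part 3: A2 = 8; m = 3; total draws C(7,4) = 35; favorable C(4,4) = 1; P = 1/35; answer 1/35

1/35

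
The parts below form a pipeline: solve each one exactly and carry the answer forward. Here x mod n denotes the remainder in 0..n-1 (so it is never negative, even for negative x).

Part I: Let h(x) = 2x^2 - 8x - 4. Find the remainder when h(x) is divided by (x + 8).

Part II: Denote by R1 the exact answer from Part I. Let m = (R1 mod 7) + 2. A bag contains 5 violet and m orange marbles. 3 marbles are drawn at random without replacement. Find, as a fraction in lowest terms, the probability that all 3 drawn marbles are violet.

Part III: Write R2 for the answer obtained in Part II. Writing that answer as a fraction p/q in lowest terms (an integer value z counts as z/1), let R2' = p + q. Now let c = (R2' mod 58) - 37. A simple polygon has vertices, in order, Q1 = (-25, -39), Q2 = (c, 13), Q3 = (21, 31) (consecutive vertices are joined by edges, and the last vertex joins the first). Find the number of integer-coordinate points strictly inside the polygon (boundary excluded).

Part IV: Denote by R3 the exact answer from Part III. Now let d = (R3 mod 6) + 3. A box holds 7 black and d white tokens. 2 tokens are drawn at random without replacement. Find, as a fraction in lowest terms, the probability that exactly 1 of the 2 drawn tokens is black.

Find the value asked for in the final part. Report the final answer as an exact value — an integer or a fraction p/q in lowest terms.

28/55

Part I: remainder = value at the root: 2*(-8)^2 - 8*(-8)^1 - 4 = (128) + (64) + (-4) = 188; answer 188
Part II: R1 = 188; m = 8; total draws C(13,3) = 286; favorable C(5,3) = 10; P = 5/143; answer 5/143
Part III: R2 = 5/143; threaded value p + q = 148; c = -5; cross terms: (-25*13 - -5*-39)=-520, (-5*31 - 21*13)=-428, (21*-39 - -25*31)=-44; twice the area = |-992| = 992; area = 496; boundary points = 4 + 2 + 2 = 8; strictly interior points = area - boundary/2 + 1 = 493; answer 493
Part IV: R3 = 493; d = 4; total draws C(11,2) = 55; favorable C(7,1)*C(4,1) = 28; P = 28/55; answer 28/55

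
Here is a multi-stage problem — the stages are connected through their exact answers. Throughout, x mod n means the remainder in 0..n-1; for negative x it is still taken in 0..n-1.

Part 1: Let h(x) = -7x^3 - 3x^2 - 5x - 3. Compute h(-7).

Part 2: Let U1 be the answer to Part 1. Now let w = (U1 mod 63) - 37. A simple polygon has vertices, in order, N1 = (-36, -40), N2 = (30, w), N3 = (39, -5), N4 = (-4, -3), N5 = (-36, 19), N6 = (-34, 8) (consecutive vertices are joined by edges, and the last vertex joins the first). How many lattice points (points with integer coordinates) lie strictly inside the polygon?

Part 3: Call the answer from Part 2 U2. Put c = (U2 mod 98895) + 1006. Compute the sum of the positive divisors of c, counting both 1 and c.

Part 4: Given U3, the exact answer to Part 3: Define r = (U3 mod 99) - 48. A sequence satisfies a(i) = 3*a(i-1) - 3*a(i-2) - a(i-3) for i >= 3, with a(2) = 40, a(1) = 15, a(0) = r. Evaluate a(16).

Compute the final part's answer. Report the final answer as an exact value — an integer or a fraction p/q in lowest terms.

Part 1: -7*(-7)^3 - 3*(-7)^2 - 5*(-7)^1 - 3 = (2401) + (-147) + (35) + (-3) = 2286; answer 2286
Part 2: U1 = 2286; w = -19; cross terms: (-36*-19 - 30*-40)=1884, (30*-5 - 39*-19)=591, (39*-3 - -4*-5)=-137, (-4*19 - -36*-3)=-184, (-36*8 - -34*19)=358, (-34*-40 - -36*8)=1648; twice the area = |4160| = 4160; area = 2080; boundary points = 3 + 1 + 1 + 2 + 1 + 2 = 10; strictly interior points = area - boundary/2 + 1 = 2076; answer 2076
Part 3: U2 = 2076; c = 3082; 3082 = 2 * 23 * 67; sigma = (1 + 2) * (1 + 23) * (1 + 67) = 3 * 24 * 68 = 4896; answer 4896
Part 4: U3 = 4896; r = -3; a(3) = 3*(40) - 3*(15) - 1*(-3) = 78; iterating: a(3)=78, a(4)=99, a(5)=23, a(6)=-306, a(7)=-1086, a(8)=-2363, a(9)=-3525, a(10)=-2400, a(11)=5738, a(12)=27939, a(13)=69003, a(14)=117454, a(15)=117414, a(16)=-69123; answer -69123

-69123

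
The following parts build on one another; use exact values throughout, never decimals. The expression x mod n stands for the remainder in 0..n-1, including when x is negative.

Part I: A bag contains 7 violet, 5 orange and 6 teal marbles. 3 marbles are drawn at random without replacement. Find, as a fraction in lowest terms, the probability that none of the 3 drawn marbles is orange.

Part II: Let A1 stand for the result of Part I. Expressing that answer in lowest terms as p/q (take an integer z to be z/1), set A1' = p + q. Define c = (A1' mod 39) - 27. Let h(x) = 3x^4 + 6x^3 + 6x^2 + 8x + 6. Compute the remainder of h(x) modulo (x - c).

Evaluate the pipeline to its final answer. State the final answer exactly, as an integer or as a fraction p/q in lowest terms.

641614

Part I: total draws C(18,3) = 816; favorable C(13,3) = 286; P = 143/408; answer 143/408
Part II: A1 = 143/408; threaded value p + q = 551; c = -22; remainder = value at the root: 3*(-22)^4 + 6*(-22)^3 + 6*(-22)^2 + 8*(-22)^1 + 6 = (702768) + (-63888) + (2904) + (-176) + (6) = 641614; answer 641614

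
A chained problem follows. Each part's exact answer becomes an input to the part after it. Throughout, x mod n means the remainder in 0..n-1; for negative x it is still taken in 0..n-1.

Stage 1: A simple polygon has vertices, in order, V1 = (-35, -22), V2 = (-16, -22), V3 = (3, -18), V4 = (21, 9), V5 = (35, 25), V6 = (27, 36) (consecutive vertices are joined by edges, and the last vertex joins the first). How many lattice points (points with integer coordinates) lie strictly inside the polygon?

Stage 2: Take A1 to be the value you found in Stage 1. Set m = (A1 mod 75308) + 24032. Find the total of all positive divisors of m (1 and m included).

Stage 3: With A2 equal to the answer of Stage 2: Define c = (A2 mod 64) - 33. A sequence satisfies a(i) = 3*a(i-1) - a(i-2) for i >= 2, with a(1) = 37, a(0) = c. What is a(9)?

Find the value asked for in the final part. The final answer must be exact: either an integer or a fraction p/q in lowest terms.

104491

Stage 1: cross terms: (-35*-22 - -16*-22)=418, (-16*-18 - 3*-22)=354, (3*9 - 21*-18)=405, (21*25 - 35*9)=210, (35*36 - 27*25)=585, (27*-22 - -35*36)=666; twice the area = |2638| = 2638; area = 1319; boundary points = 19 + 1 + 9 + 2 + 1 + 2 = 34; strictly interior points = area - boundary/2 + 1 = 1303; answer 1303
Stage 2: A1 = 1303; m = 25335; 25335 = 3^2 * 5 * 563; sigma = (1 + 3 + 9) * (1 + 5) * (1 + 563) = 13 * 6 * 564 = 43992; answer 43992
Stage 3: A2 = 43992; c = -9; a(2) = 3*(37) - 1*(-9) = 120; iterating: a(2)=120, a(3)=323, a(4)=849, a(5)=2224, a(6)=5823, a(7)=15245, a(8)=39912, a(9)=104491; answer 104491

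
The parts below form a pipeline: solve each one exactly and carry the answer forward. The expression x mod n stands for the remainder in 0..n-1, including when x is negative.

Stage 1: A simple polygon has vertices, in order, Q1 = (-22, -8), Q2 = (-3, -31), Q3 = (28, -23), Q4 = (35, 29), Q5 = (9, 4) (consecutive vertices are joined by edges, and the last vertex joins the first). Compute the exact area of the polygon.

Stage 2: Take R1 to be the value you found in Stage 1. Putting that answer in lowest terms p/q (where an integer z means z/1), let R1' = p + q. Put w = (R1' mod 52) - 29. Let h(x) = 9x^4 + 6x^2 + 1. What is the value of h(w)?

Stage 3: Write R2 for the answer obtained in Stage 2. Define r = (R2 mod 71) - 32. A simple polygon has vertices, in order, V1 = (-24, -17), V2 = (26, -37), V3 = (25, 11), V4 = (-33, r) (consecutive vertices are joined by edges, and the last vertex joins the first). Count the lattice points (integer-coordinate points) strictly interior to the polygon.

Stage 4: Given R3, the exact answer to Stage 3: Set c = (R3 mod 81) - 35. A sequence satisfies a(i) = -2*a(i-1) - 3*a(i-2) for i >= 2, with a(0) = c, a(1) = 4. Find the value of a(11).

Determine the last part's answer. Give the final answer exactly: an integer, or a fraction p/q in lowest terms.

-1184

Stage 1: cross terms: (-22*-31 - -3*-8)=658, (-3*-23 - 28*-31)=937, (28*29 - 35*-23)=1617, (35*4 - 9*29)=-121, (9*-8 - -22*4)=16; twice the area = |3107| = 3107; area = 3107/2; answer 3107/2
Stage 2: R1 = 3107/2; threaded value p + q = 3109; w = 12; 9*(12)^4 + 6*(12)^2 + 1 = (186624) + (864) + (1) = 187489; answer 187489
Stage 3: R2 = 187489; r = 17; cross terms: (-24*-37 - 26*-17)=1330, (26*11 - 25*-37)=1211, (25*17 - -33*11)=788, (-33*-17 - -24*17)=969; twice the area = |4298| = 4298; area = 2149; boundary points = 10 + 1 + 2 + 1 = 14; strictly interior points = area - boundary/2 + 1 = 2143; answer 2143
Stage 4: R3 = 2143; c = 2; a(2) = -2*(4) - 3*(2) = -14; iterating: a(2)=-14, a(3)=16, a(4)=10, a(5)=-68, a(6)=106, a(7)=-8, a(8)=-302, a(9)=628, a(10)=-350, a(11)=-1184; answer -1184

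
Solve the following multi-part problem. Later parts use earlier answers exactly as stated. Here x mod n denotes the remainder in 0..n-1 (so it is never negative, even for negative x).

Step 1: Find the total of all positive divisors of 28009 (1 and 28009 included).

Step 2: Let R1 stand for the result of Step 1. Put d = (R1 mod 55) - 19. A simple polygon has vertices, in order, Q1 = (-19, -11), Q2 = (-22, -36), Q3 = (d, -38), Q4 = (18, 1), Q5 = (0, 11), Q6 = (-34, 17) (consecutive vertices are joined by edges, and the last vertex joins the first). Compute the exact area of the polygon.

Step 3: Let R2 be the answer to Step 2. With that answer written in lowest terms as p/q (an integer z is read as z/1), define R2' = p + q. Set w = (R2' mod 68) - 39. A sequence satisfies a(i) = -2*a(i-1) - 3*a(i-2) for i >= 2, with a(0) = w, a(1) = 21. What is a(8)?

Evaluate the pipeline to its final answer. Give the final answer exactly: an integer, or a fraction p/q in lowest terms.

-786

Step 1: 28009 = 37 * 757; sigma = (1 + 37) * (1 + 757) = 38 * 758 = 28804; answer 28804
Step 2: R1 = 28804; d = 20; cross terms: (-19*-36 - -22*-11)=442, (-22*-38 - 20*-36)=1556, (20*1 - 18*-38)=704, (18*11 - 0*1)=198, (0*17 - -34*11)=374, (-34*-11 - -19*17)=697; twice the area = |3971| = 3971; area = 3971/2; answer 3971/2
Step 3: R2 = 3971/2; threaded value p + q = 3973; w = -10; a(2) = -2*(21) - 3*(-10) = -12; iterating: a(2)=-12, a(3)=-39, a(4)=114, a(5)=-111, a(6)=-120, a(7)=573, a(8)=-786; answer -786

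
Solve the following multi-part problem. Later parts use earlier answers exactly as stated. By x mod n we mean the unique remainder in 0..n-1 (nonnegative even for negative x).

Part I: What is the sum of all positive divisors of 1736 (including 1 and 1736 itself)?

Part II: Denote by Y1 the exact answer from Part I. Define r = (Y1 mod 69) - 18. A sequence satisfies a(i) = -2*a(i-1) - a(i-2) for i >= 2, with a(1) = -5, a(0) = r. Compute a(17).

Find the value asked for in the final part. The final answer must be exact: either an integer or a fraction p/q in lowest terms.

347

Part I: 1736 = 2^3 * 7 * 31; sigma = (1 + 2 + 4 + 8) * (1 + 7) * (1 + 31) = 15 * 8 * 32 = 3840; answer 3840
Part II: Y1 = 3840; r = 27; a(2) = -2*(-5) - 1*(27) = -17; iterating: a(2)=-17, a(3)=39, a(4)=-61, a(5)=83, a(6)=-105, a(7)=127, a(8)=-149, a(9)=171, a(10)=-193, a(11)=215, a(12)=-237, a(13)=259, a(14)=-281, a(15)=303, a(16)=-325, a(17)=347; answer 347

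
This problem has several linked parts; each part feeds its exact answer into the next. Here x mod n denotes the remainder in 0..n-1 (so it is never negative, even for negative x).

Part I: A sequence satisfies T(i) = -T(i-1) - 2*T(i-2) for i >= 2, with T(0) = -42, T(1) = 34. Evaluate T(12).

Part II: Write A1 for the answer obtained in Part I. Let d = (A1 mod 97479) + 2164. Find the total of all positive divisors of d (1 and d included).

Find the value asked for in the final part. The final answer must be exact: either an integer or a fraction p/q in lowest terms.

3852

Part I: T(2) = -1*(34) - 2*(-42) = 50; iterating: T(2)=50, T(3)=-118, T(4)=18, T(5)=218, T(6)=-254, T(7)=-182, T(8)=690, T(9)=-326, T(10)=-1054, T(11)=1706, T(12)=402; answer 402
Part II: A1 = 402; d = 2566; 2566 = 2 * 1283; sigma = (1 + 2) * (1 + 1283) = 3 * 1284 = 3852; answer 3852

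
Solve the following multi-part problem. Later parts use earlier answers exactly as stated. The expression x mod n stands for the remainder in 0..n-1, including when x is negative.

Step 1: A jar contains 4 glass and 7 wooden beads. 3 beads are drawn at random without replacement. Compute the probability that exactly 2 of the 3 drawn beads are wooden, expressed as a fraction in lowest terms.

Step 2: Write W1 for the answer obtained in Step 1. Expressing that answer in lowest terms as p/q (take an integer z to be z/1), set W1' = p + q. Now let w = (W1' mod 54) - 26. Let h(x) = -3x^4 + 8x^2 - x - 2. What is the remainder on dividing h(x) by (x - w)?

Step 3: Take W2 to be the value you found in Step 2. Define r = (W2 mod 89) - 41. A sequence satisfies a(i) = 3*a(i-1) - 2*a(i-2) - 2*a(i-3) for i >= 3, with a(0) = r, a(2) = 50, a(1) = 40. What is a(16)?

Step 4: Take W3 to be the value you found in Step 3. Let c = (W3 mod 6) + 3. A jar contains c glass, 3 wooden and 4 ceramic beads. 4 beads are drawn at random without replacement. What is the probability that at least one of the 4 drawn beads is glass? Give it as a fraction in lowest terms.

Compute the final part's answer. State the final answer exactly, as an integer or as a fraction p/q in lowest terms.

Step 1: total draws C(11,3) = 165; favorable C(7,2)*C(4,1) = 84; P = 28/55; answer 28/55
Step 2: W1 = 28/55; threaded value p + q = 83; w = 3; remainder = value at the root: -3*(3)^4 + 8*(3)^2 - 1*(3)^1 - 2 = (-243) + (72) + (-3) + (-2) = -176; answer -176
Step 3: W2 = -176; r = -39; a(3) = 3*(50) - 2*(40) - 2*(-39) = 148; iterating: a(3)=148, a(4)=264, a(5)=396, a(6)=364, a(7)=-228, a(8)=-2204, a(9)=-6884, a(10)=-15788, a(11)=-29188, a(12)=-42220, a(13)=-36708, a(14)=32692, a(15)=255932, a(16)=775828; answer 775828
Step 4: W3 = 775828; c = 7; total draws C(14,4) = 1001; complement C(7,4) = 35; favorable 1001 - 35 = 966; P = 138/143; answer 138/143

138/143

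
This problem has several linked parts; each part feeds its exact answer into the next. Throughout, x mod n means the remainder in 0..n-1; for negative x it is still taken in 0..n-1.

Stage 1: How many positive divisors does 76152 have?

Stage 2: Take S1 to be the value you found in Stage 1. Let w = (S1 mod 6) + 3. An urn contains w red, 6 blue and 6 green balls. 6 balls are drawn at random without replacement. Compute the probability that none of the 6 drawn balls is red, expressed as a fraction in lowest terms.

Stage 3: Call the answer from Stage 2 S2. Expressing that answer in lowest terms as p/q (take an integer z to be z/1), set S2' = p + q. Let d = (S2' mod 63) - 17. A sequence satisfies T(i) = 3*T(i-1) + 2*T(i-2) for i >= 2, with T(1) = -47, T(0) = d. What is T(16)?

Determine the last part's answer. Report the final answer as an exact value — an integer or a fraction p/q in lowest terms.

Stage 1: 76152 = 2^3 * 3 * 19 * 167; number of divisors = (3+1) * (1+1) * (1+1) * (1+1) = 32; answer 32
Stage 2: S1 = 32; w = 5; total draws C(17,6) = 12376; favorable C(12,6) = 924; P = 33/442; answer 33/442
Stage 3: S2 = 33/442; threaded value p + q = 475; d = 17; T(2) = 3*(-47) + 2*(17) = -107; iterating: T(2)=-107, T(3)=-415, T(4)=-1459, T(5)=-5207, T(6)=-18539, T(7)=-66031, T(8)=-235171, T(9)=-837575, T(10)=-2983067, T(11)=-10624351, T(12)=-37839187, T(13)=-134766263, T(14)=-479977163, T(15)=-1709464015, T(16)=-6088346371; answer -6088346371

-6088346371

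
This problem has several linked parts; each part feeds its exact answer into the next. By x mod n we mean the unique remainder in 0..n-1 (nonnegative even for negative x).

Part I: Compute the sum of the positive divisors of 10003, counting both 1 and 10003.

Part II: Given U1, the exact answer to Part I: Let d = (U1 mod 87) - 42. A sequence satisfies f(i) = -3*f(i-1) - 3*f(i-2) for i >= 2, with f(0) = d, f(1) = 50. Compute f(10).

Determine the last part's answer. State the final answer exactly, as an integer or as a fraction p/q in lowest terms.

12636

Part I: 10003 = 7 * 1429; sigma = (1 + 7) * (1 + 1429) = 8 * 1430 = 11440; answer 11440
Part II: U1 = 11440; d = 1; f(2) = -3*(50) - 3*(1) = -153; iterating: f(2)=-153, f(3)=309, f(4)=-468, f(5)=477, f(6)=-27, f(7)=-1350, f(8)=4131, f(9)=-8343, f(10)=12636; answer 12636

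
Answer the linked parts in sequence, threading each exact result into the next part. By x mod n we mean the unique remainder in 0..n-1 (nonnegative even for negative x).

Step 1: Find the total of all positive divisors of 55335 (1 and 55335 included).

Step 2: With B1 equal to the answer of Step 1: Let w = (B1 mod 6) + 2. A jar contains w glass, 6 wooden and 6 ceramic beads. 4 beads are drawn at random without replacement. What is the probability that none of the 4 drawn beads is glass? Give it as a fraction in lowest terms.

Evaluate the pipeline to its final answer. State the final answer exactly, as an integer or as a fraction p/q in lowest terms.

45/91

Step 1: 55335 = 3 * 5 * 7 * 17 * 31; sigma = (1 + 3) * (1 + 5) * (1 + 7) * (1 + 17) * (1 + 31) = 4 * 6 * 8 * 18 * 32 = 110592; answer 110592
Step 2: B1 = 110592; w = 2; total draws C(14,4) = 1001; favorable C(12,4) = 495; P = 45/91; answer 45/91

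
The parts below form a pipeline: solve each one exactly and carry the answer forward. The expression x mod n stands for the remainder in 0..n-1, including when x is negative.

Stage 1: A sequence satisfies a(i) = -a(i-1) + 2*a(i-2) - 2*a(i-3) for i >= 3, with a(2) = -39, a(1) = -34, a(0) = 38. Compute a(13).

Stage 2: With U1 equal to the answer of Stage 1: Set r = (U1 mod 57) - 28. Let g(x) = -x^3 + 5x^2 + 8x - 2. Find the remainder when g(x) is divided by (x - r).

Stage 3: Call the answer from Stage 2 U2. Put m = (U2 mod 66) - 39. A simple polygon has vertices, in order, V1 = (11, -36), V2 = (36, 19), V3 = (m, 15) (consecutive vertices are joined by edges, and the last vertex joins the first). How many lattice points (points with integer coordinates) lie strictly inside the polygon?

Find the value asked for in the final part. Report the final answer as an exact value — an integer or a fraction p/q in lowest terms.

Stage 1: a(3) = -1*(-39) + 2*(-34) - 2*(38) = -105; iterating: a(3)=-105, a(4)=95, a(5)=-227, a(6)=627, a(7)=-1271, a(8)=2979, a(9)=-6775, a(10)=15275, a(11)=-34783, a(12)=78883, a(13)=-178999; answer -178999
Stage 2: U1 = -178999; r = 10; remainder = value at the root: -1*(10)^3 + 5*(10)^2 + 8*(10)^1 - 2 = (-1000) + (500) + (80) + (-2) = -422; answer -422
Stage 3: U2 = -422; m = 1; cross terms: (11*19 - 36*-36)=1505, (36*15 - 1*19)=521, (1*-36 - 11*15)=-201; twice the area = |1825| = 1825; area = 1825/2; boundary points = 5 + 1 + 1 = 7; strictly interior points = area - boundary/2 + 1 = 910; answer 910

910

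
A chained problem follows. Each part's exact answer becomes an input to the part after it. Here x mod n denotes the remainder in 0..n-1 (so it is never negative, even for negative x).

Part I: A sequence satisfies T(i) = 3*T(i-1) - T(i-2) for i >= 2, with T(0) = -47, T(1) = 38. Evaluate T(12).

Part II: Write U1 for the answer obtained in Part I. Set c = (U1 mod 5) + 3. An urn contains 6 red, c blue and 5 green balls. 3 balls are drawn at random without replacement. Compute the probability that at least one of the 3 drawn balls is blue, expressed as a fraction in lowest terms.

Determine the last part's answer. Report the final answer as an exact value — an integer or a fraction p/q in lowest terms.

58/91

Part I: T(2) = 3*(38) - 1*(-47) = 161; iterating: T(2)=161, T(3)=445, T(4)=1174, T(5)=3077, T(6)=8057, T(7)=21094, T(8)=55225, T(9)=144581, T(10)=378518, T(11)=990973, T(12)=2594401; answer 2594401
Part II: U1 = 2594401; c = 4; total draws C(15,3) = 455; complement C(11,3) = 165; favorable 455 - 165 = 290; P = 58/91; answer 58/91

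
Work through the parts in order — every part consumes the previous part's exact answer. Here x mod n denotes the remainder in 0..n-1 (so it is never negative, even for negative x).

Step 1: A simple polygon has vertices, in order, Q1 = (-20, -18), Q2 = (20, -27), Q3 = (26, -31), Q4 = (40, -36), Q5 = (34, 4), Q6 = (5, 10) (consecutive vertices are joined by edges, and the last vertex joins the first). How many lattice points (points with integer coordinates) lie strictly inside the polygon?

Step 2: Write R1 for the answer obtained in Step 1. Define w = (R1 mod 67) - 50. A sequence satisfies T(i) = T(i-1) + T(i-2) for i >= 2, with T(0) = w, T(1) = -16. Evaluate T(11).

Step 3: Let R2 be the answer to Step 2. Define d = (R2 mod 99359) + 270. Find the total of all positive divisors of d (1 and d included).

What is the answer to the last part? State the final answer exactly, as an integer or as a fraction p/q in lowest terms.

114948

Step 1: cross terms: (-20*-27 - 20*-18)=900, (20*-31 - 26*-27)=82, (26*-36 - 40*-31)=304, (40*4 - 34*-36)=1384, (34*10 - 5*4)=320, (5*-18 - -20*10)=110; twice the area = |3100| = 3100; area = 1550; boundary points = 1 + 2 + 1 + 2 + 1 + 1 = 8; strictly interior points = area - boundary/2 + 1 = 1547; answer 1547
Step 2: R1 = 1547; w = -44; T(2) = 1*(-16) + 1*(-44) = -60; iterating: T(2)=-60, T(3)=-76, T(4)=-136, T(5)=-212, T(6)=-348, T(7)=-560, T(8)=-908, T(9)=-1468, T(10)=-2376, T(11)=-3844; answer -3844
Step 3: R2 = -3844; d = 95785; 95785 = 5 * 19157; sigma = (1 + 5) * (1 + 19157) = 6 * 19158 = 114948; answer 114948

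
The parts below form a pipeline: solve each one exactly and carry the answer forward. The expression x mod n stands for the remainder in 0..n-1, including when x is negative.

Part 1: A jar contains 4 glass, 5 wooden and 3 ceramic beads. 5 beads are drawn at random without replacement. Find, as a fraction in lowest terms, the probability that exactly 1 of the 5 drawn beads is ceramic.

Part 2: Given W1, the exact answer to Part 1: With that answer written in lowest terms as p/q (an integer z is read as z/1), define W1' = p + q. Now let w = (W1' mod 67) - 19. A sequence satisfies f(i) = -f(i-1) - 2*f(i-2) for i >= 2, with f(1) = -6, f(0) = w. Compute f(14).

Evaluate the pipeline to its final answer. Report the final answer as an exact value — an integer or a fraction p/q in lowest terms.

Part 1: total draws C(12,5) = 792; favorable C(3,1)*C(9,4) = 378; P = 21/44; answer 21/44
Part 2: W1 = 21/44; threaded value p + q = 65; w = 46; f(2) = -1*(-6) - 2*(46) = -86; iterating: f(2)=-86, f(3)=98, f(4)=74, f(5)=-270, f(6)=122, f(7)=418, f(8)=-662, f(9)=-174, f(10)=1498, f(11)=-1150, f(12)=-1846, f(13)=4146, f(14)=-454; answer -454

-454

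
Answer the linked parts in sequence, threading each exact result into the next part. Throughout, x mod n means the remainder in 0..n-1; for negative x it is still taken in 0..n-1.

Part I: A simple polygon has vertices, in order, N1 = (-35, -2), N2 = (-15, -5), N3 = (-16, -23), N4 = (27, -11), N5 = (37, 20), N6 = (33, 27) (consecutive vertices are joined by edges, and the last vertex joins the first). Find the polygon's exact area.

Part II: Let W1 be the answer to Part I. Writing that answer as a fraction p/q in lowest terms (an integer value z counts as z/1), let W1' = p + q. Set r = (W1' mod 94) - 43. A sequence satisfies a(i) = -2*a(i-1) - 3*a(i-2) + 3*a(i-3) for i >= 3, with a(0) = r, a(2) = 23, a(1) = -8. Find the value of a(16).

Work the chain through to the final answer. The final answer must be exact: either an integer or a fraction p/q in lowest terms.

Part I: cross terms: (-35*-5 - -15*-2)=145, (-15*-23 - -16*-5)=265, (-16*-11 - 27*-23)=797, (27*20 - 37*-11)=947, (37*27 - 33*20)=339, (33*-2 - -35*27)=879; twice the area = |3372| = 3372; area = 1686; answer 1686
Part II: W1 = 1686; threaded value p + q = 1687; r = 46; a(3) = -2*(23) - 3*(-8) + 3*(46) = 116; iterating: a(3)=116, a(4)=-325, a(5)=371, a(6)=581, a(7)=-3250, a(8)=5870, a(9)=-247, a(10)=-26866, a(11)=72083, a(12)=-64309, a(13)=-168229, a(14)=745634, a(15)=-1179508, a(16)=-382573; answer -382573

-382573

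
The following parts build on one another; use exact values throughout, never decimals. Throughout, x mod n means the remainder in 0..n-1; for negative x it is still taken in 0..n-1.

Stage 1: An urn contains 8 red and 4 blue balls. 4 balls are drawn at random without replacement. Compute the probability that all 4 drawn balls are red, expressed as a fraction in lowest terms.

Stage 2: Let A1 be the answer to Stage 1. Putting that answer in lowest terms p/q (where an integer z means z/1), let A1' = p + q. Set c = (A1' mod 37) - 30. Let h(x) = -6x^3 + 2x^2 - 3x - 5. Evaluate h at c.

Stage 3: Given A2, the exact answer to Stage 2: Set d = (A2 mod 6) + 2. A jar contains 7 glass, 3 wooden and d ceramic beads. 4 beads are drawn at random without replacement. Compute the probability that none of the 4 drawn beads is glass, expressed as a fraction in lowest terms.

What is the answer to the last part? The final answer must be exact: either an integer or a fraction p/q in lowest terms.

Stage 1: total draws C(12,4) = 495; favorable C(8,4) = 70; P = 14/99; answer 14/99
Stage 2: A1 = 14/99; threaded value p + q = 113; c = -28; -6*(-28)^3 + 2*(-28)^2 - 3*(-28)^1 - 5 = (131712) + (1568) + (84) + (-5) = 133359; answer 133359
Stage 3: A2 = 133359; d = 5; total draws C(15,4) = 1365; favorable C(8,4) = 70; P = 2/39; answer 2/39

2/39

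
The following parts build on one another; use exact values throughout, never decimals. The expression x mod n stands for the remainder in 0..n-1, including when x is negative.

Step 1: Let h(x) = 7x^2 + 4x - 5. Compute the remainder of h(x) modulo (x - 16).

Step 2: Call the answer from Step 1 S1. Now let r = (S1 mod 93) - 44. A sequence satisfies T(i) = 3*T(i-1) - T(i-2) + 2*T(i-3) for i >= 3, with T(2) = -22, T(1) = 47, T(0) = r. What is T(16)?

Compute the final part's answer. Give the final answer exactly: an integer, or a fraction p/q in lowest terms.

Step 1: remainder = value at the root: 7*(16)^2 + 4*(16)^1 - 5 = (1792) + (64) + (-5) = 1851; answer 1851
Step 2: S1 = 1851; r = 40; T(3) = 3*(-22) - 1*(47) + 2*(40) = -33; iterating: T(3)=-33, T(4)=17, T(5)=40, T(6)=37, T(7)=105, T(8)=358, T(9)=1043, T(10)=2981, T(11)=8616, T(12)=24953, T(13)=72205, T(14)=208894, T(15)=604383, T(16)=1748665; answer 1748665

1748665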